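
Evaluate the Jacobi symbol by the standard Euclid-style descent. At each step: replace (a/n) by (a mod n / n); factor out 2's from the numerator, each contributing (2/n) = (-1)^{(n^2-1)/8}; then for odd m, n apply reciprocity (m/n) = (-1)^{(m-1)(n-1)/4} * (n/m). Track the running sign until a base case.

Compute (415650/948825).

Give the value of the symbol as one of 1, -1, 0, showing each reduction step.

0

factor out 2^1: 415650 = 2^1·207825; with 948825 mod 8 = 1, (2/948825) = +1; sign now +1; continue with (207825/948825)
flip (207825/948825) -> (948825/207825): both odd, 207825 mod 4 = 1, 948825 mod 4 = 1, so the flip contributes +1; sign now +1
(948825/207825): 948825 mod 207825 = 117525, so (948825/207825) = (117525/207825)
flip (117525/207825) -> (207825/117525): both odd, 117525 mod 4 = 1, 207825 mod 4 = 1, so the flip contributes +1; sign now +1
(207825/117525): 207825 mod 117525 = 90300, so (207825/117525) = (90300/117525)
factor out 2^2: 90300 = 2^2·22575; with 117525 mod 8 = 5, (2/117525) = -1; sign now +1; continue with (22575/117525)
flip (22575/117525) -> (117525/22575): both odd, 22575 mod 4 = 3, 117525 mod 4 = 1, so the flip contributes +1; sign now +1
(117525/22575): 117525 mod 22575 = 4650, so (117525/22575) = (4650/22575)
factor out 2^1: 4650 = 2^1·2325; with 22575 mod 8 = 7, (2/22575) = +1; sign now +1; continue with (2325/22575)
flip (2325/22575) -> (22575/2325): both odd, 2325 mod 4 = 1, 22575 mod 4 = 3, so the flip contributes +1; sign now +1
(22575/2325): 22575 mod 2325 = 1650, so (22575/2325) = (1650/2325)
factor out 2^1: 1650 = 2^1·825; with 2325 mod 8 = 5, (2/2325) = -1; sign now -1; continue with (825/2325)
flip (825/2325) -> (2325/825): both odd, 825 mod 4 = 1, 2325 mod 4 = 1, so the flip contributes +1; sign now -1
(2325/825): 2325 mod 825 = 675, so (2325/825) = (675/825)
flip (675/825) -> (825/675): both odd, 675 mod 4 = 3, 825 mod 4 = 1, so the flip contributes +1; sign now -1
(825/675): 825 mod 675 = 150, so (825/675) = (150/675)
factor out 2^1: 150 = 2^1·75; with 675 mod 8 = 3, (2/675) = -1; sign now +1; continue with (75/675)
flip (75/675) -> (675/75): both odd, 75 mod 4 = 3, 675 mod 4 = 3, so the flip contributes -1; sign now -1
(675/75): 675 mod 75 = 0, so (675/75) = (0/75)
reached (0/75); gcd(a, n) > 1, so (0/75) = 0 and the symbol is 0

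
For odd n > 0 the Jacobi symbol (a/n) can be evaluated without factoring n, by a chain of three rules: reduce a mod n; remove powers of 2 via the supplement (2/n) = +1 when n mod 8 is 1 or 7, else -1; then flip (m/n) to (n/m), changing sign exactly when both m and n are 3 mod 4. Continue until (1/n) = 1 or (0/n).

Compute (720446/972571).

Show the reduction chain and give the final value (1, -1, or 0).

720446 = 2^1·360223; (2/972571) = -1 since 972571 mod 8 = 3, so (720446/972571) = (-1)^1·(360223/972571); sign now -1
reciprocity: (360223/972571) = -1·(972571/360223) since 360223 mod 4 = 3, 972571 mod 4 = 3; sign now +1
(972571/360223) = (252125/360223)   [reduce mod 360223]
reciprocity: (252125/360223) = +1·(360223/252125) since 252125 mod 4 = 1, 360223 mod 4 = 3; sign now +1
(360223/252125) = (108098/252125)   [reduce mod 252125]
108098 = 2^1·54049; (2/252125) = -1 since 252125 mod 8 = 5, so (108098/252125) = (-1)^1·(54049/252125); sign now -1
reciprocity: (54049/252125) = +1·(252125/54049) since 54049 mod 4 = 1, 252125 mod 4 = 1; sign now -1
(252125/54049) = (35929/54049)   [reduce mod 54049]
reciprocity: (35929/54049) = +1·(54049/35929) since 35929 mod 4 = 1, 54049 mod 4 = 1; sign now -1
(54049/35929) = (18120/35929)   [reduce mod 35929]
18120 = 2^3·2265; (2/35929) = +1 since 35929 mod 8 = 1, so (18120/35929) = (+1)^3·(2265/35929); sign now -1
reciprocity: (2265/35929) = +1·(35929/2265) since 2265 mod 4 = 1, 35929 mod 4 = 1; sign now -1
(35929/2265) = (1954/2265)   [reduce mod 2265]
1954 = 2^1·977; (2/2265) = +1 since 2265 mod 8 = 1, so (1954/2265) = (+1)^1·(977/2265); sign now -1
reciprocity: (977/2265) = +1·(2265/977) since 977 mod 4 = 1, 2265 mod 4 = 1; sign now -1
(2265/977) = (311/977)   [reduce mod 977]
reciprocity: (311/977) = +1·(977/311) since 311 mod 4 = 3, 977 mod 4 = 1; sign now -1
(977/311) = (44/311)   [reduce mod 311]
44 = 2^2·11; (2/311) = +1 since 311 mod 8 = 7, so (44/311) = (+1)^2·(11/311); sign now -1
reciprocity: (11/311) = -1·(311/11) since 11 mod 4 = 3, 311 mod 4 = 3; sign now +1
(311/11) = (3/11)   [reduce mod 11]
reciprocity: (3/11) = -1·(11/3) since 3 mod 4 = 3, 11 mod 4 = 3; sign now -1
(11/3) = (2/3)   [reduce mod 3]
2 = 2^1·1; (2/3) = -1 since 3 mod 8 = 3, so (2/3) = (-1)^1·(1/3); sign now +1
(1/3) = 1; final value = sign = +1

1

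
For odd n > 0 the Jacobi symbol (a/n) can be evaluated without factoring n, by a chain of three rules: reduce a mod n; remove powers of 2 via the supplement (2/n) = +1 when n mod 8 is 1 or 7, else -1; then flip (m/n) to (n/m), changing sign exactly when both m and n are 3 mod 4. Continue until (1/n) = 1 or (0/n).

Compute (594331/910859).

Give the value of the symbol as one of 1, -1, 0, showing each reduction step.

1

flip (594331/910859) -> (910859/594331): both odd, 594331 mod 4 = 3, 910859 mod 4 = 3, so the flip contributes -1; sign now -1
(910859/594331): 910859 mod 594331 = 316528, so (910859/594331) = (316528/594331)
factor out 2^4: 316528 = 2^4·19783; with 594331 mod 8 = 3, (2/594331) = -1; sign now -1; continue with (19783/594331)
flip (19783/594331) -> (594331/19783): both odd, 19783 mod 4 = 3, 594331 mod 4 = 3, so the flip contributes -1; sign now +1
(594331/19783): 594331 mod 19783 = 841, so (594331/19783) = (841/19783)
flip (841/19783) -> (19783/841): both odd, 841 mod 4 = 1, 19783 mod 4 = 3, so the flip contributes +1; sign now +1
(19783/841): 19783 mod 841 = 440, so (19783/841) = (440/841)
factor out 2^3: 440 = 2^3·55; with 841 mod 8 = 1, (2/841) = +1; sign now +1; continue with (55/841)
flip (55/841) -> (841/55): both odd, 55 mod 4 = 3, 841 mod 4 = 1, so the flip contributes +1; sign now +1
(841/55): 841 mod 55 = 16, so (841/55) = (16/55)
factor out 2^4: 16 = 2^4·1; with 55 mod 8 = 7, (2/55) = +1; sign now +1; continue with (1/55)
reached (1/55) = 1, so the symbol is +1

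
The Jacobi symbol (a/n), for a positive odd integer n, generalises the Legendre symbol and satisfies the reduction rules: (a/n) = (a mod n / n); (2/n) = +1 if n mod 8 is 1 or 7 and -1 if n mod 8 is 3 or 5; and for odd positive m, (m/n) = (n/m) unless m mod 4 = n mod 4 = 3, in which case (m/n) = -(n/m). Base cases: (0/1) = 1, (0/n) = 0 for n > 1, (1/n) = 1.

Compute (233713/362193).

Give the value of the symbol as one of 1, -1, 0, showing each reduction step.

-1

flip (233713/362193) -> (362193/233713): both odd, 233713 mod 4 = 1, 362193 mod 4 = 1, so the flip contributes +1; sign now +1
(362193/233713): 362193 mod 233713 = 128480, so (362193/233713) = (128480/233713)
factor out 2^5: 128480 = 2^5·4015; with 233713 mod 8 = 1, (2/233713) = +1; sign now +1; continue with (4015/233713)
flip (4015/233713) -> (233713/4015): both odd, 4015 mod 4 = 3, 233713 mod 4 = 1, so the flip contributes +1; sign now +1
(233713/4015): 233713 mod 4015 = 843, so (233713/4015) = (843/4015)
flip (843/4015) -> (4015/843): both odd, 843 mod 4 = 3, 4015 mod 4 = 3, so the flip contributes -1; sign now -1
(4015/843): 4015 mod 843 = 643, so (4015/843) = (643/843)
flip (643/843) -> (843/643): both odd, 643 mod 4 = 3, 843 mod 4 = 3, so the flip contributes -1; sign now +1
(843/643): 843 mod 643 = 200, so (843/643) = (200/643)
factor out 2^3: 200 = 2^3·25; with 643 mod 8 = 3, (2/643) = -1; sign now -1; continue with (25/643)
flip (25/643) -> (643/25): both odd, 25 mod 4 = 1, 643 mod 4 = 3, so the flip contributes +1; sign now -1
(643/25): 643 mod 25 = 18, so (643/25) = (18/25)
factor out 2^1: 18 = 2^1·9; with 25 mod 8 = 1, (2/25) = +1; sign now -1; continue with (9/25)
flip (9/25) -> (25/9): both odd, 9 mod 4 = 1, 25 mod 4 = 1, so the flip contributes +1; sign now -1
(25/9): 25 mod 9 = 7, so (25/9) = (7/9)
flip (7/9) -> (9/7): both odd, 7 mod 4 = 3, 9 mod 4 = 1, so the flip contributes +1; sign now -1
(9/7): 9 mod 7 = 2, so (9/7) = (2/7)
factor out 2^1: 2 = 2^1·1; with 7 mod 8 = 7, (2/7) = +1; sign now -1; continue with (1/7)
reached (1/7) = 1, so the symbol is -1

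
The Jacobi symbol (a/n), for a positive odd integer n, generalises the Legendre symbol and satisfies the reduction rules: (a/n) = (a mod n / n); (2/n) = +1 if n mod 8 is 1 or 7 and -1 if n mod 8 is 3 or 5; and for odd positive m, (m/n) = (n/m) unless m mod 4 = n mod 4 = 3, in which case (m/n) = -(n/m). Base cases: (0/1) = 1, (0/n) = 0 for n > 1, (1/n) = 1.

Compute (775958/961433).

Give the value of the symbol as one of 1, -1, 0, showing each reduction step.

factor out 2^1: 775958 = 2^1·387979; with 961433 mod 8 = 1, (2/961433) = +1; sign now +1; continue with (387979/961433)
flip (387979/961433) -> (961433/387979): both odd, 387979 mod 4 = 3, 961433 mod 4 = 1, so the flip contributes +1; sign now +1
(961433/387979): 961433 mod 387979 = 185475, so (961433/387979) = (185475/387979)
flip (185475/387979) -> (387979/185475): both odd, 185475 mod 4 = 3, 387979 mod 4 = 3, so the flip contributes -1; sign now -1
(387979/185475): 387979 mod 185475 = 17029, so (387979/185475) = (17029/185475)
flip (17029/185475) -> (185475/17029): both odd, 17029 mod 4 = 1, 185475 mod 4 = 3, so the flip contributes +1; sign now -1
(185475/17029): 185475 mod 17029 = 15185, so (185475/17029) = (15185/17029)
flip (15185/17029) -> (17029/15185): both odd, 15185 mod 4 = 1, 17029 mod 4 = 1, so the flip contributes +1; sign now -1
(17029/15185): 17029 mod 15185 = 1844, so (17029/15185) = (1844/15185)
factor out 2^2: 1844 = 2^2·461; with 15185 mod 8 = 1, (2/15185) = +1; sign now -1; continue with (461/15185)
flip (461/15185) -> (15185/461): both odd, 461 mod 4 = 1, 15185 mod 4 = 1, so the flip contributes +1; sign now -1
(15185/461): 15185 mod 461 = 433, so (15185/461) = (433/461)
flip (433/461) -> (461/433): both odd, 433 mod 4 = 1, 461 mod 4 = 1, so the flip contributes +1; sign now -1
(461/433): 461 mod 433 = 28, so (461/433) = (28/433)
factor out 2^2: 28 = 2^2·7; with 433 mod 8 = 1, (2/433) = +1; sign now -1; continue with (7/433)
flip (7/433) -> (433/7): both odd, 7 mod 4 = 3, 433 mod 4 = 1, so the flip contributes +1; sign now -1
(433/7): 433 mod 7 = 6, so (433/7) = (6/7)
factor out 2^1: 6 = 2^1·3; with 7 mod 8 = 7, (2/7) = +1; sign now -1; continue with (3/7)
flip (3/7) -> (7/3): both odd, 3 mod 4 = 3, 7 mod 4 = 3, so the flip contributes -1; sign now +1
(7/3): 7 mod 3 = 1, so (7/3) = (1/3)
reached (1/3) = 1, so the symbol is +1

1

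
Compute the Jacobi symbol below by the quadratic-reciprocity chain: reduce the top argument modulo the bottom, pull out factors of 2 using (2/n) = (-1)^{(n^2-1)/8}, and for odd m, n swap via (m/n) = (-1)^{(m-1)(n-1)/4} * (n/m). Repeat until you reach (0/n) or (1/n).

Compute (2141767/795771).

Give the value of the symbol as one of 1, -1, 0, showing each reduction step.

-1

(2141767/795771): 2141767 mod 795771 = 550225, so (2141767/795771) = (550225/795771)
flip (550225/795771) -> (795771/550225): both odd, 550225 mod 4 = 1, 795771 mod 4 = 3, so the flip contributes +1; sign now +1
(795771/550225): 795771 mod 550225 = 245546, so (795771/550225) = (245546/550225)
factor out 2^1: 245546 = 2^1·122773; with 550225 mod 8 = 1, (2/550225) = +1; sign now +1; continue with (122773/550225)
flip (122773/550225) -> (550225/122773): both odd, 122773 mod 4 = 1, 550225 mod 4 = 1, so the flip contributes +1; sign now +1
(550225/122773): 550225 mod 122773 = 59133, so (550225/122773) = (59133/122773)
flip (59133/122773) -> (122773/59133): both odd, 59133 mod 4 = 1, 122773 mod 4 = 1, so the flip contributes +1; sign now +1
(122773/59133): 122773 mod 59133 = 4507, so (122773/59133) = (4507/59133)
flip (4507/59133) -> (59133/4507): both odd, 4507 mod 4 = 3, 59133 mod 4 = 1, so the flip contributes +1; sign now +1
(59133/4507): 59133 mod 4507 = 542, so (59133/4507) = (542/4507)
factor out 2^1: 542 = 2^1·271; with 4507 mod 8 = 3, (2/4507) = -1; sign now -1; continue with (271/4507)
flip (271/4507) -> (4507/271): both odd, 271 mod 4 = 3, 4507 mod 4 = 3, so the flip contributes -1; sign now +1
(4507/271): 4507 mod 271 = 171, so (4507/271) = (171/271)
flip (171/271) -> (271/171): both odd, 171 mod 4 = 3, 271 mod 4 = 3, so the flip contributes -1; sign now -1
(271/171): 271 mod 171 = 100, so (271/171) = (100/171)
factor out 2^2: 100 = 2^2·25; with 171 mod 8 = 3, (2/171) = -1; sign now -1; continue with (25/171)
flip (25/171) -> (171/25): both odd, 25 mod 4 = 1, 171 mod 4 = 3, so the flip contributes +1; sign now -1
(171/25): 171 mod 25 = 21, so (171/25) = (21/25)
flip (21/25) -> (25/21): both odd, 21 mod 4 = 1, 25 mod 4 = 1, so the flip contributes +1; sign now -1
(25/21): 25 mod 21 = 4, so (25/21) = (4/21)
factor out 2^2: 4 = 2^2·1; with 21 mod 8 = 5, (2/21) = -1; sign now -1; continue with (1/21)
reached (1/21) = 1, so the symbol is -1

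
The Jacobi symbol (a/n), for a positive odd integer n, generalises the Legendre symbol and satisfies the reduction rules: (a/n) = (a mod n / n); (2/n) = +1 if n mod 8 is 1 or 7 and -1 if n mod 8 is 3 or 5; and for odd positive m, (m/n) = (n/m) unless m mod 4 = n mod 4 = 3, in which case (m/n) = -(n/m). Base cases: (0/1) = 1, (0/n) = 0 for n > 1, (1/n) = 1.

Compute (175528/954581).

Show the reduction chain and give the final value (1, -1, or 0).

-1

factor out 2^3: 175528 = 2^3·21941; with 954581 mod 8 = 5, (2/954581) = -1; sign now -1; continue with (21941/954581)
flip (21941/954581) -> (954581/21941): both odd, 21941 mod 4 = 1, 954581 mod 4 = 1, so the flip contributes +1; sign now -1
(954581/21941): 954581 mod 21941 = 11118, so (954581/21941) = (11118/21941)
factor out 2^1: 11118 = 2^1·5559; with 21941 mod 8 = 5, (2/21941) = -1; sign now +1; continue with (5559/21941)
flip (5559/21941) -> (21941/5559): both odd, 5559 mod 4 = 3, 21941 mod 4 = 1, so the flip contributes +1; sign now +1
(21941/5559): 21941 mod 5559 = 5264, so (21941/5559) = (5264/5559)
factor out 2^4: 5264 = 2^4·329; with 5559 mod 8 = 7, (2/5559) = +1; sign now +1; continue with (329/5559)
flip (329/5559) -> (5559/329): both odd, 329 mod 4 = 1, 5559 mod 4 = 3, so the flip contributes +1; sign now +1
(5559/329): 5559 mod 329 = 295, so (5559/329) = (295/329)
flip (295/329) -> (329/295): both odd, 295 mod 4 = 3, 329 mod 4 = 1, so the flip contributes +1; sign now +1
(329/295): 329 mod 295 = 34, so (329/295) = (34/295)
factor out 2^1: 34 = 2^1·17; with 295 mod 8 = 7, (2/295) = +1; sign now +1; continue with (17/295)
flip (17/295) -> (295/17): both odd, 17 mod 4 = 1, 295 mod 4 = 3, so the flip contributes +1; sign now +1
(295/17): 295 mod 17 = 6, so (295/17) = (6/17)
factor out 2^1: 6 = 2^1·3; with 17 mod 8 = 1, (2/17) = +1; sign now +1; continue with (3/17)
flip (3/17) -> (17/3): both odd, 3 mod 4 = 3, 17 mod 4 = 1, so the flip contributes +1; sign now +1
(17/3): 17 mod 3 = 2, so (17/3) = (2/3)
factor out 2^1: 2 = 2^1·1; with 3 mod 8 = 3, (2/3) = -1; sign now -1; continue with (1/3)
reached (1/3) = 1, so the symbol is -1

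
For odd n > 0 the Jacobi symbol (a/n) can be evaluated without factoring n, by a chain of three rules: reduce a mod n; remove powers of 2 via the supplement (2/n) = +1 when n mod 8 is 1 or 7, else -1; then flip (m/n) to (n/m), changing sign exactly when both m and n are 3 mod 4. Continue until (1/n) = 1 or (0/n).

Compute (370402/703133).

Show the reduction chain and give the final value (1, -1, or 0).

370402 = 2^1·185201; (2/703133) = -1 since 703133 mod 8 = 5, so (370402/703133) = (-1)^1·(185201/703133); sign now -1
reciprocity: (185201/703133) = +1·(703133/185201) since 185201 mod 4 = 1, 703133 mod 4 = 1; sign now -1
(703133/185201) = (147530/185201)   [reduce mod 185201]
147530 = 2^1·73765; (2/185201) = +1 since 185201 mod 8 = 1, so (147530/185201) = (+1)^1·(73765/185201); sign now -1
reciprocity: (73765/185201) = +1·(185201/73765) since 73765 mod 4 = 1, 185201 mod 4 = 1; sign now -1
(185201/73765) = (37671/73765)   [reduce mod 73765]
reciprocity: (37671/73765) = +1·(73765/37671) since 37671 mod 4 = 3, 73765 mod 4 = 1; sign now -1
(73765/37671) = (36094/37671)   [reduce mod 37671]
36094 = 2^1·18047; (2/37671) = +1 since 37671 mod 8 = 7, so (36094/37671) = (+1)^1·(18047/37671); sign now -1
reciprocity: (18047/37671) = -1·(37671/18047) since 18047 mod 4 = 3, 37671 mod 4 = 3; sign now +1
(37671/18047) = (1577/18047)   [reduce mod 18047]
reciprocity: (1577/18047) = +1·(18047/1577) since 1577 mod 4 = 1, 18047 mod 4 = 3; sign now +1
(18047/1577) = (700/1577)   [reduce mod 1577]
700 = 2^2·175; (2/1577) = +1 since 1577 mod 8 = 1, so (700/1577) = (+1)^2·(175/1577); sign now +1
reciprocity: (175/1577) = +1·(1577/175) since 175 mod 4 = 3, 1577 mod 4 = 1; sign now +1
(1577/175) = (2/175)   [reduce mod 175]
2 = 2^1·1; (2/175) = +1 since 175 mod 8 = 7, so (2/175) = (+1)^1·(1/175); sign now +1
(1/175) = 1; final value = sign = +1

1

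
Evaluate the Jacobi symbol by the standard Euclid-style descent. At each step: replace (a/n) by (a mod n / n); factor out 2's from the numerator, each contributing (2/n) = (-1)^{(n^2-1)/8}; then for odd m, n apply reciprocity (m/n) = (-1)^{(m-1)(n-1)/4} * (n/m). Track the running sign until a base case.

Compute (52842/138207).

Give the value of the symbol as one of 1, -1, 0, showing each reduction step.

52842 = 2^1·26421; (2/138207) = +1 since 138207 mod 8 = 7, so (52842/138207) = (+1)^1·(26421/138207); sign now +1
reciprocity: (26421/138207) = +1·(138207/26421) since 26421 mod 4 = 1, 138207 mod 4 = 3; sign now +1
(138207/26421) = (6102/26421)   [reduce mod 26421]
6102 = 2^1·3051; (2/26421) = -1 since 26421 mod 8 = 5, so (6102/26421) = (-1)^1·(3051/26421); sign now -1
reciprocity: (3051/26421) = +1·(26421/3051) since 3051 mod 4 = 3, 26421 mod 4 = 1; sign now -1
(26421/3051) = (2013/3051)   [reduce mod 3051]
reciprocity: (2013/3051) = +1·(3051/2013) since 2013 mod 4 = 1, 3051 mod 4 = 3; sign now -1
(3051/2013) = (1038/2013)   [reduce mod 2013]
1038 = 2^1·519; (2/2013) = -1 since 2013 mod 8 = 5, so (1038/2013) = (-1)^1·(519/2013); sign now +1
reciprocity: (519/2013) = +1·(2013/519) since 519 mod 4 = 3, 2013 mod 4 = 1; sign now +1
(2013/519) = (456/519)   [reduce mod 519]
456 = 2^3·57; (2/519) = +1 since 519 mod 8 = 7, so (456/519) = (+1)^3·(57/519); sign now +1
reciprocity: (57/519) = +1·(519/57) since 57 mod 4 = 1, 519 mod 4 = 3; sign now +1
(519/57) = (6/57)   [reduce mod 57]
6 = 2^1·3; (2/57) = +1 since 57 mod 8 = 1, so (6/57) = (+1)^1·(3/57); sign now +1
reciprocity: (3/57) = +1·(57/3) since 3 mod 4 = 3, 57 mod 4 = 1; sign now +1
(57/3) = (0/3)   [reduce mod 3]
(0/3) = 0   [gcd(a, n) > 1]; final value = 0

0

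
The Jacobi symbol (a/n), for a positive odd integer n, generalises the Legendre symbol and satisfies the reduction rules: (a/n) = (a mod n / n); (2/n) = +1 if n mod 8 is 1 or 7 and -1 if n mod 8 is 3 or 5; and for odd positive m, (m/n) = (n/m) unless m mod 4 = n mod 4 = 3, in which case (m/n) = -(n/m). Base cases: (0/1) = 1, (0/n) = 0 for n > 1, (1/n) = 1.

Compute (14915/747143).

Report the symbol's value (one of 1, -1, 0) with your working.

flip (14915/747143) -> (747143/14915): both odd, 14915 mod 4 = 3, 747143 mod 4 = 3, so the flip contributes -1; sign now -1
(747143/14915): 747143 mod 14915 = 1393, so (747143/14915) = (1393/14915)
flip (1393/14915) -> (14915/1393): both odd, 1393 mod 4 = 1, 14915 mod 4 = 3, so the flip contributes +1; sign now -1
(14915/1393): 14915 mod 1393 = 985, so (14915/1393) = (985/1393)
flip (985/1393) -> (1393/985): both odd, 985 mod 4 = 1, 1393 mod 4 = 1, so the flip contributes +1; sign now -1
(1393/985): 1393 mod 985 = 408, so (1393/985) = (408/985)
factor out 2^3: 408 = 2^3·51; with 985 mod 8 = 1, (2/985) = +1; sign now -1; continue with (51/985)
flip (51/985) -> (985/51): both odd, 51 mod 4 = 3, 985 mod 4 = 1, so the flip contributes +1; sign now -1
(985/51): 985 mod 51 = 16, so (985/51) = (16/51)
factor out 2^4: 16 = 2^4·1; with 51 mod 8 = 3, (2/51) = -1; sign now -1; continue with (1/51)
reached (1/51) = 1, so the symbol is -1

-1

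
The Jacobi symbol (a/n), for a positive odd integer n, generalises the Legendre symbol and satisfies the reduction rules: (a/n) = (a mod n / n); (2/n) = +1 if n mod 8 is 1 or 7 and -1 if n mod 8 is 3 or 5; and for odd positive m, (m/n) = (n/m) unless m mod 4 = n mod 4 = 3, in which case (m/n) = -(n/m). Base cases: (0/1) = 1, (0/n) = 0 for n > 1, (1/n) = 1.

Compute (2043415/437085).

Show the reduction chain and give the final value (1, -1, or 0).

0

(2043415/437085) = (295075/437085)   [reduce mod 437085]
reciprocity: (295075/437085) = +1·(437085/295075) since 295075 mod 4 = 3, 437085 mod 4 = 1; sign now +1
(437085/295075) = (142010/295075)   [reduce mod 295075]
142010 = 2^1·71005; (2/295075) = -1 since 295075 mod 8 = 3, so (142010/295075) = (-1)^1·(71005/295075); sign now -1
reciprocity: (71005/295075) = +1·(295075/71005) since 71005 mod 4 = 1, 295075 mod 4 = 3; sign now -1
(295075/71005) = (11055/71005)   [reduce mod 71005]
reciprocity: (11055/71005) = +1·(71005/11055) since 11055 mod 4 = 3, 71005 mod 4 = 1; sign now -1
(71005/11055) = (4675/11055)   [reduce mod 11055]
reciprocity: (4675/11055) = -1·(11055/4675) since 4675 mod 4 = 3, 11055 mod 4 = 3; sign now +1
(11055/4675) = (1705/4675)   [reduce mod 4675]
reciprocity: (1705/4675) = +1·(4675/1705) since 1705 mod 4 = 1, 4675 mod 4 = 3; sign now +1
(4675/1705) = (1265/1705)   [reduce mod 1705]
reciprocity: (1265/1705) = +1·(1705/1265) since 1265 mod 4 = 1, 1705 mod 4 = 1; sign now +1
(1705/1265) = (440/1265)   [reduce mod 1265]
440 = 2^3·55; (2/1265) = +1 since 1265 mod 8 = 1, so (440/1265) = (+1)^3·(55/1265); sign now +1
reciprocity: (55/1265) = +1·(1265/55) since 55 mod 4 = 3, 1265 mod 4 = 1; sign now +1
(1265/55) = (0/55)   [reduce mod 55]
(0/55) = 0   [gcd(a, n) > 1]; final value = 0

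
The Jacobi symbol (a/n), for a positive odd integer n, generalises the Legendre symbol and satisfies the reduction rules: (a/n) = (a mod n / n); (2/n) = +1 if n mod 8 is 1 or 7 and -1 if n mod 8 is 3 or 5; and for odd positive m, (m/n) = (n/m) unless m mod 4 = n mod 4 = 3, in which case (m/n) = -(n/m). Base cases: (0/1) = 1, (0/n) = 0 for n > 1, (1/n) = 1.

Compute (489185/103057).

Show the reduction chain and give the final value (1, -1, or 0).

1

(489185/103057) = (76957/103057)   [reduce mod 103057]
reciprocity: (76957/103057) = +1·(103057/76957) since 76957 mod 4 = 1, 103057 mod 4 = 1; sign now +1
(103057/76957) = (26100/76957)   [reduce mod 76957]
26100 = 2^2·6525; (2/76957) = -1 since 76957 mod 8 = 5, so (26100/76957) = (-1)^2·(6525/76957); sign now +1
reciprocity: (6525/76957) = +1·(76957/6525) since 6525 mod 4 = 1, 76957 mod 4 = 1; sign now +1
(76957/6525) = (5182/6525)   [reduce mod 6525]
5182 = 2^1·2591; (2/6525) = -1 since 6525 mod 8 = 5, so (5182/6525) = (-1)^1·(2591/6525); sign now -1
reciprocity: (2591/6525) = +1·(6525/2591) since 2591 mod 4 = 3, 6525 mod 4 = 1; sign now -1
(6525/2591) = (1343/2591)   [reduce mod 2591]
reciprocity: (1343/2591) = -1·(2591/1343) since 1343 mod 4 = 3, 2591 mod 4 = 3; sign now +1
(2591/1343) = (1248/1343)   [reduce mod 1343]
1248 = 2^5·39; (2/1343) = +1 since 1343 mod 8 = 7, so (1248/1343) = (+1)^5·(39/1343); sign now +1
reciprocity: (39/1343) = -1·(1343/39) since 39 mod 4 = 3, 1343 mod 4 = 3; sign now -1
(1343/39) = (17/39)   [reduce mod 39]
reciprocity: (17/39) = +1·(39/17) since 17 mod 4 = 1, 39 mod 4 = 3; sign now -1
(39/17) = (5/17)   [reduce mod 17]
reciprocity: (5/17) = +1·(17/5) since 5 mod 4 = 1, 17 mod 4 = 1; sign now -1
(17/5) = (2/5)   [reduce mod 5]
2 = 2^1·1; (2/5) = -1 since 5 mod 8 = 5, so (2/5) = (-1)^1·(1/5); sign now +1
(1/5) = 1; final value = sign = +1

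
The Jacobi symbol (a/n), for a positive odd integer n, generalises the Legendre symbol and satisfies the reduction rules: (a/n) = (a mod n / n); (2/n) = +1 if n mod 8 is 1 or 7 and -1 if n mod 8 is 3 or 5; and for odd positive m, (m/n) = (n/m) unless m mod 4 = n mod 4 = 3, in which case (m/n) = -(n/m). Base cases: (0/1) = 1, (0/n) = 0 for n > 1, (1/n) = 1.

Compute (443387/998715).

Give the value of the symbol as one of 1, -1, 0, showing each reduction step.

-1

reciprocity: (443387/998715) = -1·(998715/443387) since 443387 mod 4 = 3, 998715 mod 4 = 3; sign now -1
(998715/443387) = (111941/443387)   [reduce mod 443387]
reciprocity: (111941/443387) = +1·(443387/111941) since 111941 mod 4 = 1, 443387 mod 4 = 3; sign now -1
(443387/111941) = (107564/111941)   [reduce mod 111941]
107564 = 2^2·26891; (2/111941) = -1 since 111941 mod 8 = 5, so (107564/111941) = (-1)^2·(26891/111941); sign now -1
reciprocity: (26891/111941) = +1·(111941/26891) since 26891 mod 4 = 3, 111941 mod 4 = 1; sign now -1
(111941/26891) = (4377/26891)   [reduce mod 26891]
reciprocity: (4377/26891) = +1·(26891/4377) since 4377 mod 4 = 1, 26891 mod 4 = 3; sign now -1
(26891/4377) = (629/4377)   [reduce mod 4377]
reciprocity: (629/4377) = +1·(4377/629) since 629 mod 4 = 1, 4377 mod 4 = 1; sign now -1
(4377/629) = (603/629)   [reduce mod 629]
reciprocity: (603/629) = +1·(629/603) since 603 mod 4 = 3, 629 mod 4 = 1; sign now -1
(629/603) = (26/603)   [reduce mod 603]
26 = 2^1·13; (2/603) = -1 since 603 mod 8 = 3, so (26/603) = (-1)^1·(13/603); sign now +1
reciprocity: (13/603) = +1·(603/13) since 13 mod 4 = 1, 603 mod 4 = 3; sign now +1
(603/13) = (5/13)   [reduce mod 13]
reciprocity: (5/13) = +1·(13/5) since 5 mod 4 = 1, 13 mod 4 = 1; sign now +1
(13/5) = (3/5)   [reduce mod 5]
reciprocity: (3/5) = +1·(5/3) since 3 mod 4 = 3, 5 mod 4 = 1; sign now +1
(5/3) = (2/3)   [reduce mod 3]
2 = 2^1·1; (2/3) = -1 since 3 mod 8 = 3, so (2/3) = (-1)^1·(1/3); sign now -1
(1/3) = 1; final value = sign = -1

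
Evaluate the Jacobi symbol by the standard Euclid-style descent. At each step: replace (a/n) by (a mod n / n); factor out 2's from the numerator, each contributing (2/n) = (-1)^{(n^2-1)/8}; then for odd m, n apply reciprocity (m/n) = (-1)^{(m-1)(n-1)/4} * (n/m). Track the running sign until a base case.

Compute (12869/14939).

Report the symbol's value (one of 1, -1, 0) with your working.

-1

reciprocity: (12869/14939) = +1·(14939/12869) since 12869 mod 4 = 1, 14939 mod 4 = 3; sign now +1
(14939/12869) = (2070/12869)   [reduce mod 12869]
2070 = 2^1·1035; (2/12869) = -1 since 12869 mod 8 = 5, so (2070/12869) = (-1)^1·(1035/12869); sign now -1
reciprocity: (1035/12869) = +1·(12869/1035) since 1035 mod 4 = 3, 12869 mod 4 = 1; sign now -1
(12869/1035) = (449/1035)   [reduce mod 1035]
reciprocity: (449/1035) = +1·(1035/449) since 449 mod 4 = 1, 1035 mod 4 = 3; sign now -1
(1035/449) = (137/449)   [reduce mod 449]
reciprocity: (137/449) = +1·(449/137) since 137 mod 4 = 1, 449 mod 4 = 1; sign now -1
(449/137) = (38/137)   [reduce mod 137]
38 = 2^1·19; (2/137) = +1 since 137 mod 8 = 1, so (38/137) = (+1)^1·(19/137); sign now -1
reciprocity: (19/137) = +1·(137/19) since 19 mod 4 = 3, 137 mod 4 = 1; sign now -1
(137/19) = (4/19)   [reduce mod 19]
4 = 2^2·1; (2/19) = -1 since 19 mod 8 = 3, so (4/19) = (-1)^2·(1/19); sign now -1
(1/19) = 1; final value = sign = -1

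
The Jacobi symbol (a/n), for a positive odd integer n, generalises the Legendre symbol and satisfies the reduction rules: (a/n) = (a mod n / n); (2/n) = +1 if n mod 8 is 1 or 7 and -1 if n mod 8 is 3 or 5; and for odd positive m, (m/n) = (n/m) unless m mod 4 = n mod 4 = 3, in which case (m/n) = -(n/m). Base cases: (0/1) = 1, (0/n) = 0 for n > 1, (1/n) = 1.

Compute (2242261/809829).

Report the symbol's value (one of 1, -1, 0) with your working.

(2242261/809829) = (622603/809829)   [reduce mod 809829]
reciprocity: (622603/809829) = +1·(809829/622603) since 622603 mod 4 = 3, 809829 mod 4 = 1; sign now +1
(809829/622603) = (187226/622603)   [reduce mod 622603]
187226 = 2^1·93613; (2/622603) = -1 since 622603 mod 8 = 3, so (187226/622603) = (-1)^1·(93613/622603); sign now -1
reciprocity: (93613/622603) = +1·(622603/93613) since 93613 mod 4 = 1, 622603 mod 4 = 3; sign now -1
(622603/93613) = (60925/93613)   [reduce mod 93613]
reciprocity: (60925/93613) = +1·(93613/60925) since 60925 mod 4 = 1, 93613 mod 4 = 1; sign now -1
(93613/60925) = (32688/60925)   [reduce mod 60925]
32688 = 2^4·2043; (2/60925) = -1 since 60925 mod 8 = 5, so (32688/60925) = (-1)^4·(2043/60925); sign now -1
reciprocity: (2043/60925) = +1·(60925/2043) since 2043 mod 4 = 3, 60925 mod 4 = 1; sign now -1
(60925/2043) = (1678/2043)   [reduce mod 2043]
1678 = 2^1·839; (2/2043) = -1 since 2043 mod 8 = 3, so (1678/2043) = (-1)^1·(839/2043); sign now +1
reciprocity: (839/2043) = -1·(2043/839) since 839 mod 4 = 3, 2043 mod 4 = 3; sign now -1
(2043/839) = (365/839)   [reduce mod 839]
reciprocity: (365/839) = +1·(839/365) since 365 mod 4 = 1, 839 mod 4 = 3; sign now -1
(839/365) = (109/365)   [reduce mod 365]
reciprocity: (109/365) = +1·(365/109) since 109 mod 4 = 1, 365 mod 4 = 1; sign now -1
(365/109) = (38/109)   [reduce mod 109]
38 = 2^1·19; (2/109) = -1 since 109 mod 8 = 5, so (38/109) = (-1)^1·(19/109); sign now +1
reciprocity: (19/109) = +1·(109/19) since 19 mod 4 = 3, 109 mod 4 = 1; sign now +1
(109/19) = (14/19)   [reduce mod 19]
14 = 2^1·7; (2/19) = -1 since 19 mod 8 = 3, so (14/19) = (-1)^1·(7/19); sign now -1
reciprocity: (7/19) = -1·(19/7) since 7 mod 4 = 3, 19 mod 4 = 3; sign now +1
(19/7) = (5/7)   [reduce mod 7]
reciprocity: (5/7) = +1·(7/5) since 5 mod 4 = 1, 7 mod 4 = 3; sign now +1
(7/5) = (2/5)   [reduce mod 5]
2 = 2^1·1; (2/5) = -1 since 5 mod 8 = 5, so (2/5) = (-1)^1·(1/5); sign now -1
(1/5) = 1; final value = sign = -1

-1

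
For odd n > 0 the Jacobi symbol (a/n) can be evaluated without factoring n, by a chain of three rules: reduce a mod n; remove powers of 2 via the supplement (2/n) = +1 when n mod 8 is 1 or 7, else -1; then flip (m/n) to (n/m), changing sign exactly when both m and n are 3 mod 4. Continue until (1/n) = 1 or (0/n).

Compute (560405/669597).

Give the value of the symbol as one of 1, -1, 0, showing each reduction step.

-1

flip (560405/669597) -> (669597/560405): both odd, 560405 mod 4 = 1, 669597 mod 4 = 1, so the flip contributes +1; sign now +1
(669597/560405): 669597 mod 560405 = 109192, so (669597/560405) = (109192/560405)
factor out 2^3: 109192 = 2^3·13649; with 560405 mod 8 = 5, (2/560405) = -1; sign now -1; continue with (13649/560405)
flip (13649/560405) -> (560405/13649): both odd, 13649 mod 4 = 1, 560405 mod 4 = 1, so the flip contributes +1; sign now -1
(560405/13649): 560405 mod 13649 = 796, so (560405/13649) = (796/13649)
factor out 2^2: 796 = 2^2·199; with 13649 mod 8 = 1, (2/13649) = +1; sign now -1; continue with (199/13649)
flip (199/13649) -> (13649/199): both odd, 199 mod 4 = 3, 13649 mod 4 = 1, so the flip contributes +1; sign now -1
(13649/199): 13649 mod 199 = 117, so (13649/199) = (117/199)
flip (117/199) -> (199/117): both odd, 117 mod 4 = 1, 199 mod 4 = 3, so the flip contributes +1; sign now -1
(199/117): 199 mod 117 = 82, so (199/117) = (82/117)
factor out 2^1: 82 = 2^1·41; with 117 mod 8 = 5, (2/117) = -1; sign now +1; continue with (41/117)
flip (41/117) -> (117/41): both odd, 41 mod 4 = 1, 117 mod 4 = 1, so the flip contributes +1; sign now +1
(117/41): 117 mod 41 = 35, so (117/41) = (35/41)
flip (35/41) -> (41/35): both odd, 35 mod 4 = 3, 41 mod 4 = 1, so the flip contributes +1; sign now +1
(41/35): 41 mod 35 = 6, so (41/35) = (6/35)
factor out 2^1: 6 = 2^1·3; with 35 mod 8 = 3, (2/35) = -1; sign now -1; continue with (3/35)
flip (3/35) -> (35/3): both odd, 3 mod 4 = 3, 35 mod 4 = 3, so the flip contributes -1; sign now +1
(35/3): 35 mod 3 = 2, so (35/3) = (2/3)
factor out 2^1: 2 = 2^1·1; with 3 mod 8 = 3, (2/3) = -1; sign now -1; continue with (1/3)
reached (1/3) = 1, so the symbol is -1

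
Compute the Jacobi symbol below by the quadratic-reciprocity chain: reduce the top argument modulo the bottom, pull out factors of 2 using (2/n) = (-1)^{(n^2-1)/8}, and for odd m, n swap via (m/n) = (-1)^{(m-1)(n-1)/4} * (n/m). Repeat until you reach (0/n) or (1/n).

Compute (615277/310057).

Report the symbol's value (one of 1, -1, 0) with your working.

(615277/310057) = (305220/310057)   [reduce mod 310057]
305220 = 2^2·76305; (2/310057) = +1 since 310057 mod 8 = 1, so (305220/310057) = (+1)^2·(76305/310057); sign now +1
reciprocity: (76305/310057) = +1·(310057/76305) since 76305 mod 4 = 1, 310057 mod 4 = 1; sign now +1
(310057/76305) = (4837/76305)   [reduce mod 76305]
reciprocity: (4837/76305) = +1·(76305/4837) since 4837 mod 4 = 1, 76305 mod 4 = 1; sign now +1
(76305/4837) = (3750/4837)   [reduce mod 4837]
3750 = 2^1·1875; (2/4837) = -1 since 4837 mod 8 = 5, so (3750/4837) = (-1)^1·(1875/4837); sign now -1
reciprocity: (1875/4837) = +1·(4837/1875) since 1875 mod 4 = 3, 4837 mod 4 = 1; sign now -1
(4837/1875) = (1087/1875)   [reduce mod 1875]
reciprocity: (1087/1875) = -1·(1875/1087) since 1087 mod 4 = 3, 1875 mod 4 = 3; sign now +1
(1875/1087) = (788/1087)   [reduce mod 1087]
788 = 2^2·197; (2/1087) = +1 since 1087 mod 8 = 7, so (788/1087) = (+1)^2·(197/1087); sign now +1
reciprocity: (197/1087) = +1·(1087/197) since 197 mod 4 = 1, 1087 mod 4 = 3; sign now +1
(1087/197) = (102/197)   [reduce mod 197]
102 = 2^1·51; (2/197) = -1 since 197 mod 8 = 5, so (102/197) = (-1)^1·(51/197); sign now -1
reciprocity: (51/197) = +1·(197/51) since 51 mod 4 = 3, 197 mod 4 = 1; sign now -1
(197/51) = (44/51)   [reduce mod 51]
44 = 2^2·11; (2/51) = -1 since 51 mod 8 = 3, so (44/51) = (-1)^2·(11/51); sign now -1
reciprocity: (11/51) = -1·(51/11) since 11 mod 4 = 3, 51 mod 4 = 3; sign now +1
(51/11) = (7/11)   [reduce mod 11]
reciprocity: (7/11) = -1·(11/7) since 7 mod 4 = 3, 11 mod 4 = 3; sign now -1
(11/7) = (4/7)   [reduce mod 7]
4 = 2^2·1; (2/7) = +1 since 7 mod 8 = 7, so (4/7) = (+1)^2·(1/7); sign now -1
(1/7) = 1; final value = sign = -1

-1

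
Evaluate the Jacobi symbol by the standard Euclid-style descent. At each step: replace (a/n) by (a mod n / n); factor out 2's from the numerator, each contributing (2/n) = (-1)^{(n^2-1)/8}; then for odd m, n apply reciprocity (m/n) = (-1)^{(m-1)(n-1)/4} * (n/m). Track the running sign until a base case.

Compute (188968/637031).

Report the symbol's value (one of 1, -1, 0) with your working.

factor out 2^3: 188968 = 2^3·23621; with 637031 mod 8 = 7, (2/637031) = +1; sign now +1; continue with (23621/637031)
flip (23621/637031) -> (637031/23621): both odd, 23621 mod 4 = 1, 637031 mod 4 = 3, so the flip contributes +1; sign now +1
(637031/23621): 637031 mod 23621 = 22885, so (637031/23621) = (22885/23621)
flip (22885/23621) -> (23621/22885): both odd, 22885 mod 4 = 1, 23621 mod 4 = 1, so the flip contributes +1; sign now +1
(23621/22885): 23621 mod 22885 = 736, so (23621/22885) = (736/22885)
factor out 2^5: 736 = 2^5·23; with 22885 mod 8 = 5, (2/22885) = -1; sign now -1; continue with (23/22885)
flip (23/22885) -> (22885/23): both odd, 23 mod 4 = 3, 22885 mod 4 = 1, so the flip contributes +1; sign now -1
(22885/23): 22885 mod 23 = 0, so (22885/23) = (0/23)
reached (0/23); gcd(a, n) > 1, so (0/23) = 0 and the symbol is 0

0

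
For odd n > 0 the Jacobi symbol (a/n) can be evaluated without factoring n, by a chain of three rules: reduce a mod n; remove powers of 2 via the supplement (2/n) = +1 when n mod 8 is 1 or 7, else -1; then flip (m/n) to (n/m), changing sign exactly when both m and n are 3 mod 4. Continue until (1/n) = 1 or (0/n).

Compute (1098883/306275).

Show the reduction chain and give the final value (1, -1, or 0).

(1098883/306275) = (180058/306275)   [reduce mod 306275]
180058 = 2^1·90029; (2/306275) = -1 since 306275 mod 8 = 3, so (180058/306275) = (-1)^1·(90029/306275); sign now -1
reciprocity: (90029/306275) = +1·(306275/90029) since 90029 mod 4 = 1, 306275 mod 4 = 3; sign now -1
(306275/90029) = (36188/90029)   [reduce mod 90029]
36188 = 2^2·9047; (2/90029) = -1 since 90029 mod 8 = 5, so (36188/90029) = (-1)^2·(9047/90029); sign now -1
reciprocity: (9047/90029) = +1·(90029/9047) since 9047 mod 4 = 3, 90029 mod 4 = 1; sign now -1
(90029/9047) = (8606/9047)   [reduce mod 9047]
8606 = 2^1·4303; (2/9047) = +1 since 9047 mod 8 = 7, so (8606/9047) = (+1)^1·(4303/9047); sign now -1
reciprocity: (4303/9047) = -1·(9047/4303) since 4303 mod 4 = 3, 9047 mod 4 = 3; sign now +1
(9047/4303) = (441/4303)   [reduce mod 4303]
reciprocity: (441/4303) = +1·(4303/441) since 441 mod 4 = 1, 4303 mod 4 = 3; sign now +1
(4303/441) = (334/441)   [reduce mod 441]
334 = 2^1·167; (2/441) = +1 since 441 mod 8 = 1, so (334/441) = (+1)^1·(167/441); sign now +1
reciprocity: (167/441) = +1·(441/167) since 167 mod 4 = 3, 441 mod 4 = 1; sign now +1
(441/167) = (107/167)   [reduce mod 167]
reciprocity: (107/167) = -1·(167/107) since 107 mod 4 = 3, 167 mod 4 = 3; sign now -1
(167/107) = (60/107)   [reduce mod 107]
60 = 2^2·15; (2/107) = -1 since 107 mod 8 = 3, so (60/107) = (-1)^2·(15/107); sign now -1
reciprocity: (15/107) = -1·(107/15) since 15 mod 4 = 3, 107 mod 4 = 3; sign now +1
(107/15) = (2/15)   [reduce mod 15]
2 = 2^1·1; (2/15) = +1 since 15 mod 8 = 7, so (2/15) = (+1)^1·(1/15); sign now +1
(1/15) = 1; final value = sign = +1

1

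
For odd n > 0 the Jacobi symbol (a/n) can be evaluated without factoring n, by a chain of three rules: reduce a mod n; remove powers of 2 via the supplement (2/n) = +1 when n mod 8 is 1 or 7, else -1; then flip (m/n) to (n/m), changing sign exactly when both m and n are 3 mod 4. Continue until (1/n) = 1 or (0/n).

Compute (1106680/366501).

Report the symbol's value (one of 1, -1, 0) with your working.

1

(1106680/366501): 1106680 mod 366501 = 7177, so (1106680/366501) = (7177/366501)
flip (7177/366501) -> (366501/7177): both odd, 7177 mod 4 = 1, 366501 mod 4 = 1, so the flip contributes +1; sign now +1
(366501/7177): 366501 mod 7177 = 474, so (366501/7177) = (474/7177)
factor out 2^1: 474 = 2^1·237; with 7177 mod 8 = 1, (2/7177) = +1; sign now +1; continue with (237/7177)
flip (237/7177) -> (7177/237): both odd, 237 mod 4 = 1, 7177 mod 4 = 1, so the flip contributes +1; sign now +1
(7177/237): 7177 mod 237 = 67, so (7177/237) = (67/237)
flip (67/237) -> (237/67): both odd, 67 mod 4 = 3, 237 mod 4 = 1, so the flip contributes +1; sign now +1
(237/67): 237 mod 67 = 36, so (237/67) = (36/67)
factor out 2^2: 36 = 2^2·9; with 67 mod 8 = 3, (2/67) = -1; sign now +1; continue with (9/67)
flip (9/67) -> (67/9): both odd, 9 mod 4 = 1, 67 mod 4 = 3, so the flip contributes +1; sign now +1
(67/9): 67 mod 9 = 4, so (67/9) = (4/9)
factor out 2^2: 4 = 2^2·1; with 9 mod 8 = 1, (2/9) = +1; sign now +1; continue with (1/9)
reached (1/9) = 1, so the symbol is +1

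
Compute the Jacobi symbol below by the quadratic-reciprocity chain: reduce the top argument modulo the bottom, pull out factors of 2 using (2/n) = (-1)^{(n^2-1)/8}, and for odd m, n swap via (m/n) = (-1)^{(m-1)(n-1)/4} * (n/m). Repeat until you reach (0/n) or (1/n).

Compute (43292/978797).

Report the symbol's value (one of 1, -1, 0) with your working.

-1

factor out 2^2: 43292 = 2^2·10823; with 978797 mod 8 = 5, (2/978797) = -1; sign now +1; continue with (10823/978797)
flip (10823/978797) -> (978797/10823): both odd, 10823 mod 4 = 3, 978797 mod 4 = 1, so the flip contributes +1; sign now +1
(978797/10823): 978797 mod 10823 = 4727, so (978797/10823) = (4727/10823)
flip (4727/10823) -> (10823/4727): both odd, 4727 mod 4 = 3, 10823 mod 4 = 3, so the flip contributes -1; sign now -1
(10823/4727): 10823 mod 4727 = 1369, so (10823/4727) = (1369/4727)
flip (1369/4727) -> (4727/1369): both odd, 1369 mod 4 = 1, 4727 mod 4 = 3, so the flip contributes +1; sign now -1
(4727/1369): 4727 mod 1369 = 620, so (4727/1369) = (620/1369)
factor out 2^2: 620 = 2^2·155; with 1369 mod 8 = 1, (2/1369) = +1; sign now -1; continue with (155/1369)
flip (155/1369) -> (1369/155): both odd, 155 mod 4 = 3, 1369 mod 4 = 1, so the flip contributes +1; sign now -1
(1369/155): 1369 mod 155 = 129, so (1369/155) = (129/155)
flip (129/155) -> (155/129): both odd, 129 mod 4 = 1, 155 mod 4 = 3, so the flip contributes +1; sign now -1
(155/129): 155 mod 129 = 26, so (155/129) = (26/129)
factor out 2^1: 26 = 2^1·13; with 129 mod 8 = 1, (2/129) = +1; sign now -1; continue with (13/129)
flip (13/129) -> (129/13): both odd, 13 mod 4 = 1, 129 mod 4 = 1, so the flip contributes +1; sign now -1
(129/13): 129 mod 13 = 12, so (129/13) = (12/13)
factor out 2^2: 12 = 2^2·3; with 13 mod 8 = 5, (2/13) = -1; sign now -1; continue with (3/13)
flip (3/13) -> (13/3): both odd, 3 mod 4 = 3, 13 mod 4 = 1, so the flip contributes +1; sign now -1
(13/3): 13 mod 3 = 1, so (13/3) = (1/3)
reached (1/3) = 1, so the symbol is -1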